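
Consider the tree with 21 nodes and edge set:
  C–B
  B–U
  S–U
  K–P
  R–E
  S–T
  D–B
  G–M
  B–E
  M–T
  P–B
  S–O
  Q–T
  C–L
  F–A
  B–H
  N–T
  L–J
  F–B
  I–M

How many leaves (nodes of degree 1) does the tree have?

Exactly 11 nodes have a single neighbour: A, D, G, H, I, J, K, N, O, Q, R.

11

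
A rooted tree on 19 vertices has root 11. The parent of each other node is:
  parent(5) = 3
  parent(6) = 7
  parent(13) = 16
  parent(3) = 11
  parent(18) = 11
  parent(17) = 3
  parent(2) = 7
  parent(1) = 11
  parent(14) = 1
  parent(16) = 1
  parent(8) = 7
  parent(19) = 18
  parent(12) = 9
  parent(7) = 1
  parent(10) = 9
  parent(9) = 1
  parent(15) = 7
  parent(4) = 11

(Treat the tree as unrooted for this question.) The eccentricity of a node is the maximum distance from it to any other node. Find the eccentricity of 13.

The node farthest from 13 is 19 (17, 5 also at distance 5), via 13-16-1-11-18-19 — 5 edges.

5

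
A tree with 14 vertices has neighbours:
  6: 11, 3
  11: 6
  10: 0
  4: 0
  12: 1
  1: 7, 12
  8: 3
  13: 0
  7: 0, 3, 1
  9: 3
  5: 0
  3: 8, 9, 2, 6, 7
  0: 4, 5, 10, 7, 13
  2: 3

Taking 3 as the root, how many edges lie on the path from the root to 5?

3

Path from 3 to 5: 3–7–0–5, which has 3 edges.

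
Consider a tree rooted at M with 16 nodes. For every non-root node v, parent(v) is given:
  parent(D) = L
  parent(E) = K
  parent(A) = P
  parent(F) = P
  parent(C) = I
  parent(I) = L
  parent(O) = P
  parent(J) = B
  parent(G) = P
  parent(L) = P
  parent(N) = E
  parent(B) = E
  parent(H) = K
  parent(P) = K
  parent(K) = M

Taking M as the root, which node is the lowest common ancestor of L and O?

Ancestors of L (toward the root): L, P, K, M.
Ancestors of O: O, P, K, M.
The deepest node appearing in both lists is P.

P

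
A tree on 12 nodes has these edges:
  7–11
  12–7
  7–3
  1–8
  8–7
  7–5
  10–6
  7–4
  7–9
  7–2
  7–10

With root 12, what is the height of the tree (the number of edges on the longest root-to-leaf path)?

3

The longest root-to-leaf path is 12-7-8-1 (3 edges).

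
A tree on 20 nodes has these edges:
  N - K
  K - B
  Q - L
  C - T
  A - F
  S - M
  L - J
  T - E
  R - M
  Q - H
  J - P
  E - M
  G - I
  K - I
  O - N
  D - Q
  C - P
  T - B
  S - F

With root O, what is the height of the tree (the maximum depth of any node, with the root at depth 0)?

10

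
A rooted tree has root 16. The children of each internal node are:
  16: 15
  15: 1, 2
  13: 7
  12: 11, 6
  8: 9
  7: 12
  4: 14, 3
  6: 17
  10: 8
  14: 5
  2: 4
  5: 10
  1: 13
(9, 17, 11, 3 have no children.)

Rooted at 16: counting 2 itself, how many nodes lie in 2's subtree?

8

The subtree rooted at 2 contains: 2, 4, 3, 14, 5, 10, 8, 9 — 8 nodes.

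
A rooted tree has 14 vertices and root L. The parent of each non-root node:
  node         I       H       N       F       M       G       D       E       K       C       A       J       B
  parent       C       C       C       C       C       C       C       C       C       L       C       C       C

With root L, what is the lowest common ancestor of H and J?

C

H's ancestor chain is H, C, L and J's is J, C, L; they first meet at C.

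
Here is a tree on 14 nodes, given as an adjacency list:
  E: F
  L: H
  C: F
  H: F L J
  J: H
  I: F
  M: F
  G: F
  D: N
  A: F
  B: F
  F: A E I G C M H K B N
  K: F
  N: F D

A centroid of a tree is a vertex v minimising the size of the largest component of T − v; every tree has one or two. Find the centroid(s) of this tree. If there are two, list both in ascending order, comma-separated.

Delete F: the remaining components have sizes 3, 2, 1, 1, 1, 1, 1, 1, 1, 1. Max 3 ≤ 7, so F is a centroid.
No neighbour of F does as well, so F is the unique centroid.

F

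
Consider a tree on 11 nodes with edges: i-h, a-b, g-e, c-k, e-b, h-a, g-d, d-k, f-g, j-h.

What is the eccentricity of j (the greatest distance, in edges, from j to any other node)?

8

A farthest node from j is c.
The path j-h-a-b-e-g-d-k-c has 8 edges.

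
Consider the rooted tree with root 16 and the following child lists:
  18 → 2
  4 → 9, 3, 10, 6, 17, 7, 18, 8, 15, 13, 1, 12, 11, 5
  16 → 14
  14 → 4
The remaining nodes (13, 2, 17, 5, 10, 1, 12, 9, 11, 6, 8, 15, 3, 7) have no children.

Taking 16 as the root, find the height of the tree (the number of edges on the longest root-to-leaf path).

2 sits deepest: 16-14-4-18-2 — 4 edges from the root.

4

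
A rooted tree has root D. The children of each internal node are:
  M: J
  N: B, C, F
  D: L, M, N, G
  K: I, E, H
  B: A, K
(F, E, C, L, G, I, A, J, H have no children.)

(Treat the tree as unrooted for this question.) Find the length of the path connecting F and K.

Walking from F: F – N – B – K. Length 3.

3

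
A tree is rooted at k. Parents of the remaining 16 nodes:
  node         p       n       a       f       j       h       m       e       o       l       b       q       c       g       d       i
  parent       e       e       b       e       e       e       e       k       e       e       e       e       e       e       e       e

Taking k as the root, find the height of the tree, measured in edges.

3

a sits deepest: k-e-b-a — 3 edges from the root.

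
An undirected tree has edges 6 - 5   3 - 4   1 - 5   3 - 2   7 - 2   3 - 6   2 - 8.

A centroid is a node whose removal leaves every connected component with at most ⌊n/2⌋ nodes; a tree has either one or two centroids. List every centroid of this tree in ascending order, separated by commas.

3

Removing 3 splits the tree into components of sizes 3, 3, 1; the largest is 3 ≤ ⌊8/2⌋ = 4.
No neighbour of 3 does as well, so 3 is the unique centroid.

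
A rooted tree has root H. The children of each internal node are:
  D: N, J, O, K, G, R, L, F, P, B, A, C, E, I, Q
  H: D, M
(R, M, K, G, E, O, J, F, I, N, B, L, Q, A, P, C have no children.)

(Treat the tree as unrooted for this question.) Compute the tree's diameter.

3

Starting from M, a farthest node is G at distance 3.
One longest path: M - H - D - G.
So the diameter is 3.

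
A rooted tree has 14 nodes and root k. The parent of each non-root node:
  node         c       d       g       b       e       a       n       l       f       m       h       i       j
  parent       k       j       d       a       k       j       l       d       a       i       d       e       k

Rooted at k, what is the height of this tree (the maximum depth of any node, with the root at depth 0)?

4

A deepest node is n, reached by k-j-d-l-n.
That path has 4 edges, so the height is 4.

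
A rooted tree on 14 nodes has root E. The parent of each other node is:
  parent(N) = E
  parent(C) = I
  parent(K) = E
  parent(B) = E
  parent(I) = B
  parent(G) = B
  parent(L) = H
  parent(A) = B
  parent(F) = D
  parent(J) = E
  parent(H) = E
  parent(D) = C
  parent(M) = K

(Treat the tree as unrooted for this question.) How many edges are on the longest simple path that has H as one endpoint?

6

Distances from H peak at 6, attained at F.
H – E – B – I – C – D – F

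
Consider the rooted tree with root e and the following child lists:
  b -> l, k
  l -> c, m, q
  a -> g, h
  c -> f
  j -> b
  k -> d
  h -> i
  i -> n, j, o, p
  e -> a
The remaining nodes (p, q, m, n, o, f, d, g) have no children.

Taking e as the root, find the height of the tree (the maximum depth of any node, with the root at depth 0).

8

f sits deepest: e-a-h-i-j-b-l-c-f — 8 edges from the root.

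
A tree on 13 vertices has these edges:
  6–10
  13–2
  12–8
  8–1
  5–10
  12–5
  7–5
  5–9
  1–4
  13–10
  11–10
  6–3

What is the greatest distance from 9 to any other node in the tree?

A farthest node from 9 is 4.
The path 9–5–12–8–1–4 has 5 edges.

5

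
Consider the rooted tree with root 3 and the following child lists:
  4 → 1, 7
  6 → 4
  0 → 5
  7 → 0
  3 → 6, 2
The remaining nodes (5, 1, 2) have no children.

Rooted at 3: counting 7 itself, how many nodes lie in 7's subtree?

3

7's subtree: {7, 0, 5}, size 3.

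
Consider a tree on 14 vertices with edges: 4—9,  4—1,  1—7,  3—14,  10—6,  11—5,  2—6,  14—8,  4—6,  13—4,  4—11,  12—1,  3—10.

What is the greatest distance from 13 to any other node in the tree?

A farthest node from 13 is 8.
The path 13-4-6-10-3-14-8 has 6 edges.

6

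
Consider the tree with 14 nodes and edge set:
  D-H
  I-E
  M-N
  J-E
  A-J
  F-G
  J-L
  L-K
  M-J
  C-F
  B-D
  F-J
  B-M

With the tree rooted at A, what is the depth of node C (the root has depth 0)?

A → J → F → C — 3 edges.

3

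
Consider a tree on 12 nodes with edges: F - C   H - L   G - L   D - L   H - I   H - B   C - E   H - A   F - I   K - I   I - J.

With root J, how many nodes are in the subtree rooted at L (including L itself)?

3

L's subtree: {L, D, G}, size 3.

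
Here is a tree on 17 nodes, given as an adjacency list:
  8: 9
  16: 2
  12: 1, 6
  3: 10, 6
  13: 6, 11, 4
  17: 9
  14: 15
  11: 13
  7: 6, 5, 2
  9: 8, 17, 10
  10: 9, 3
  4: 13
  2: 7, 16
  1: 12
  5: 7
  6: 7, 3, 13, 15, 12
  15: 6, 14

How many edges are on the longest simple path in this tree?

7

Starting from 8, a farthest node is 16 at distance 7.
One longest path: 8 – 9 – 10 – 3 – 6 – 7 – 2 – 16.
So the diameter is 7.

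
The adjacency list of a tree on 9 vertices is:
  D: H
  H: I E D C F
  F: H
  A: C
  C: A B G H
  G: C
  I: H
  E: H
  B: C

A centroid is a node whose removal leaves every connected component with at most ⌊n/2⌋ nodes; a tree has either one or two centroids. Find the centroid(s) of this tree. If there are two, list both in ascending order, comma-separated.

Delete H: the remaining components have sizes 4, 1, 1, 1, 1. Max 4 ≤ 4, so H is a centroid.
Every other node leaves some component of size > 4, so the centroid is unique.

H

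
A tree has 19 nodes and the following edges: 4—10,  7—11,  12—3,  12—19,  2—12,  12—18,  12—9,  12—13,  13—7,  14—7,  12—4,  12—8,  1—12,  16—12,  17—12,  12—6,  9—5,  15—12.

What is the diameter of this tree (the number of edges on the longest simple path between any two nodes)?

5

Starting from 11, a farthest node is 5 at distance 5.
One longest path: 11 – 7 – 13 – 12 – 9 – 5.
So the diameter is 5.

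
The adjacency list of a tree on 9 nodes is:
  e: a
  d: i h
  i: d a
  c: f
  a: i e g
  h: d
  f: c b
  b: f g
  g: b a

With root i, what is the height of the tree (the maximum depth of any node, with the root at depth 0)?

The longest root-to-leaf path is i–a–g–b–f–c (5 edges).

5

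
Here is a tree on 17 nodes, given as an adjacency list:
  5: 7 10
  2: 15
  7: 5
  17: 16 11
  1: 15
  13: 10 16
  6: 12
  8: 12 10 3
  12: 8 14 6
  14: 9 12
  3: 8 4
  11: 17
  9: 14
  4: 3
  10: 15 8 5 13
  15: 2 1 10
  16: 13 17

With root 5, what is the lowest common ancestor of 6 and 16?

6's ancestor chain is 6, 12, 8, 10, 5 and 16's is 16, 13, 10, 5; they first meet at 10.

10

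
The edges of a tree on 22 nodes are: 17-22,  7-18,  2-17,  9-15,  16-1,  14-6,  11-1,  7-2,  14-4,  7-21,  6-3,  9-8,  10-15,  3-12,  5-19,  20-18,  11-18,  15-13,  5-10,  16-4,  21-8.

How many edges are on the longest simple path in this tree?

16

Starting from 12, a farthest node is 19 at distance 16.
One longest path: 12–3–6–14–4–16–1–11–18–7–21–8–9–15–10–5–19.
So the diameter is 16.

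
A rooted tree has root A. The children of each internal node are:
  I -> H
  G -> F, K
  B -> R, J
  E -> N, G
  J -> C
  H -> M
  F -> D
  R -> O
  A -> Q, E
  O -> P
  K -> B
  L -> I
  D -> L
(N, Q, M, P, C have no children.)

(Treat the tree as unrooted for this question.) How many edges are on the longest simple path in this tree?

BFS from M reaches P last, at distance 11; BFS from P confirms no node is farther.
Path: M-H-I-L-D-F-G-K-B-R-O-P.

11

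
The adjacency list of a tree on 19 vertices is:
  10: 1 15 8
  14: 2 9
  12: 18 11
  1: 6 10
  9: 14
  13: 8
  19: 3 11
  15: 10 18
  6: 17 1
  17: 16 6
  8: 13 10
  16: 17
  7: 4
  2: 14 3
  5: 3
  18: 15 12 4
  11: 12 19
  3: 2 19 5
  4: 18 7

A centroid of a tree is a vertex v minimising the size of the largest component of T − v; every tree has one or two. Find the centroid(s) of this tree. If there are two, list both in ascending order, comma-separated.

Removing 18 splits the tree into components of sizes 8, 8, 2; the largest is 8 ≤ ⌊19/2⌋ = 9.
Every other node leaves some component of size > 9, so the centroid is unique.

18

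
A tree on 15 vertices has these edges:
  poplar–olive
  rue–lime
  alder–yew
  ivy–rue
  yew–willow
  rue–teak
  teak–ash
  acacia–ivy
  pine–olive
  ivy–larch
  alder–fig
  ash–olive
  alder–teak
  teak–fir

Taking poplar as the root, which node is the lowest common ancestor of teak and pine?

olive

Ancestors of teak (toward the root): teak, ash, olive, poplar.
Ancestors of pine: pine, olive, poplar.
The deepest node appearing in both lists is olive.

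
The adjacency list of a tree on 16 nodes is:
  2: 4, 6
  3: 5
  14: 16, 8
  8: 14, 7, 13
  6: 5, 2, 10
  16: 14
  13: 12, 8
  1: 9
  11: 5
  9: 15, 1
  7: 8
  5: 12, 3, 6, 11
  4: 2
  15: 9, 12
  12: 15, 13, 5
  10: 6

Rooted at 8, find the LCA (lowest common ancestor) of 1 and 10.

Ancestors of 1 (toward the root): 1, 9, 15, 12, 13, 8.
Ancestors of 10: 10, 6, 5, 12, 13, 8.
The deepest node appearing in both lists is 12.

12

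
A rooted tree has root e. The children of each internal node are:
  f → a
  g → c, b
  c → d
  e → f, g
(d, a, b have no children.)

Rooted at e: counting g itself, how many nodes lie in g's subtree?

Descendants of g (including itself): g, c, b, d. That's 4.

4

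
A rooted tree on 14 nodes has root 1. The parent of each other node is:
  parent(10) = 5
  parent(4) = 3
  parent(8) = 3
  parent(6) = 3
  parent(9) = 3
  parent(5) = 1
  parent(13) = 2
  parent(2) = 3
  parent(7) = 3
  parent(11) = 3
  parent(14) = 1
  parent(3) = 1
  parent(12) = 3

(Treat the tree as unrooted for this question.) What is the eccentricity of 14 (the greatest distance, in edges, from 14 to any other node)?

Distances from 14 peak at 4, attained at 13.
14–1–3–2–13

4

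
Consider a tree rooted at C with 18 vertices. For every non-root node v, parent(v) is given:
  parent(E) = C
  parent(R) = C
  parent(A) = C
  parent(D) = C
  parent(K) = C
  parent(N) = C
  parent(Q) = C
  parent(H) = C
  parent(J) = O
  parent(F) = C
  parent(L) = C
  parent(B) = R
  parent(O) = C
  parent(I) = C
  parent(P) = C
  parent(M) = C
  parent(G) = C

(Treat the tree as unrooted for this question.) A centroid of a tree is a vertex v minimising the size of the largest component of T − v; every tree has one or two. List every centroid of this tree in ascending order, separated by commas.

Removing C splits the tree into components of sizes 2, 2, 1, 1, 1, 1, 1, 1, 1, 1, 1, 1, 1, 1, 1; the largest is 2 ≤ ⌊18/2⌋ = 9.
Every other node leaves some component of size > 9, so the centroid is unique.

C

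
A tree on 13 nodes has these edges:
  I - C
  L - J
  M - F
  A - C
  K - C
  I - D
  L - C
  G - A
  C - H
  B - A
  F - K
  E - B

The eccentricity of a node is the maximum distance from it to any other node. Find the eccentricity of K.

Distances from K peak at 4, attained at E.
K-C-A-B-E

4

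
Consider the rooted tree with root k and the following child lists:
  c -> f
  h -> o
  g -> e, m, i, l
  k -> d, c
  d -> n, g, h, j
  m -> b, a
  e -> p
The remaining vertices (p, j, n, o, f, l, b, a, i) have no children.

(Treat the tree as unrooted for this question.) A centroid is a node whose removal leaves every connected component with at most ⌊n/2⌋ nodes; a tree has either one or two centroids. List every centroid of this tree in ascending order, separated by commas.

d, g

If d is removed the pieces have sizes 8, 3, 2, 1, 1, all ≤ ⌊16/2⌋ = 8.
g is adjacent to d and is also a centroid (the largest component after removing it is likewise 8).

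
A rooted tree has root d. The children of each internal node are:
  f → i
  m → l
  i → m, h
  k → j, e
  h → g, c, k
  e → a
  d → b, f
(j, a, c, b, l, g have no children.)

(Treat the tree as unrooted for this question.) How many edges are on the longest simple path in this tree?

A longest path is b-d-f-i-h-k-e-a, with 7 edges.

7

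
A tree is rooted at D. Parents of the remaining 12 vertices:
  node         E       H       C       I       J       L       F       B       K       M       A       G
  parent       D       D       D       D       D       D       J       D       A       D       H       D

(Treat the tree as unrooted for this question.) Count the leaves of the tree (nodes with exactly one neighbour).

Exactly 9 nodes have a single neighbour: B, C, E, F, G, I, K, L, M.

9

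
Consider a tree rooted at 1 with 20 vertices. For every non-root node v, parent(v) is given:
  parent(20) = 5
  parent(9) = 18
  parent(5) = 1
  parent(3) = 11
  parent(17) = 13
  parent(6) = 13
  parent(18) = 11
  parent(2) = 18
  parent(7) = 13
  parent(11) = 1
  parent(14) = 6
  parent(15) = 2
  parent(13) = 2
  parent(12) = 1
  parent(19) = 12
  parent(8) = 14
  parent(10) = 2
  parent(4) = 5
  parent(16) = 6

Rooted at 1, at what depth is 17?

Climbing from 17 to the root: 17–13–2–18–11–1. That's 5 steps.

5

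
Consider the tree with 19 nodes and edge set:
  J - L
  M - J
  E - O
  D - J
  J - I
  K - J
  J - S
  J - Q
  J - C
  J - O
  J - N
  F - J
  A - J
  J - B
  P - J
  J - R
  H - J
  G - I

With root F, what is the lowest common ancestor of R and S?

R's ancestor chain is R, J, F and S's is S, J, F; they first meet at J.

J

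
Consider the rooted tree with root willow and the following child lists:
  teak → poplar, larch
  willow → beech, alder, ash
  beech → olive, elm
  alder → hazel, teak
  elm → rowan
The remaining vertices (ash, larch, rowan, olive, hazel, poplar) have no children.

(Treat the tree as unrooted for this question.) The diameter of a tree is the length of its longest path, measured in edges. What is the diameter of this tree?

6

A longest path is larch - teak - alder - willow - beech - elm - rowan, with 6 edges.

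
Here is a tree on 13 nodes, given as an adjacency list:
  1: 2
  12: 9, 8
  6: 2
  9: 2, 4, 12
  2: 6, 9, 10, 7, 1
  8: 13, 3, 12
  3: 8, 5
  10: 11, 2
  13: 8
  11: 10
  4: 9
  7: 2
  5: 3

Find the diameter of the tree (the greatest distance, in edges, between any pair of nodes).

7

A longest path is 11–10–2–9–12–8–3–5, with 7 edges.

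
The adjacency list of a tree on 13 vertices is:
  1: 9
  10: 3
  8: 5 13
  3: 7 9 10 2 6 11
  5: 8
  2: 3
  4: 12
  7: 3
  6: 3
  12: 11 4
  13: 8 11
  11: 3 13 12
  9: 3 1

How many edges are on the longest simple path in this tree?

A longest path is 1–9–3–11–13–8–5, with 6 edges.

6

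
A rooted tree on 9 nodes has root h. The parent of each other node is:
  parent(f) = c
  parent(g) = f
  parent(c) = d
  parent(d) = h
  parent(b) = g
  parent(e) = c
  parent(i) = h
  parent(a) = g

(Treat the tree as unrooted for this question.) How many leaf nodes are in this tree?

4

The leaves are a, b, e, i.
That is 4 leaves.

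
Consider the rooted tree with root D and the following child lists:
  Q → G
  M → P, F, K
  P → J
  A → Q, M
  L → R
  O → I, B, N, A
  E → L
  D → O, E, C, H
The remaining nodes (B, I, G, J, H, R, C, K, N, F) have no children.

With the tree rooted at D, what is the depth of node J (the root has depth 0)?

Climbing from J to the root: J–P–M–A–O–D. That's 5 steps.

5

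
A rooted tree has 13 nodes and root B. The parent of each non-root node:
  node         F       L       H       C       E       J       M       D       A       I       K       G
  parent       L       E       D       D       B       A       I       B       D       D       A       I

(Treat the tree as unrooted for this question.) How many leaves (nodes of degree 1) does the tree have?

The leaves are C, F, G, H, J, K, M.
That is 7 leaves.

7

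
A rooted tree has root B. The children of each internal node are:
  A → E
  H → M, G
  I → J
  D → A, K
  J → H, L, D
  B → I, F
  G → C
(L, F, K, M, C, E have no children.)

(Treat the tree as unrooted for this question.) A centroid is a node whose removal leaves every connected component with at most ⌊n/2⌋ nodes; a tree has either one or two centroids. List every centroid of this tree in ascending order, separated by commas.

J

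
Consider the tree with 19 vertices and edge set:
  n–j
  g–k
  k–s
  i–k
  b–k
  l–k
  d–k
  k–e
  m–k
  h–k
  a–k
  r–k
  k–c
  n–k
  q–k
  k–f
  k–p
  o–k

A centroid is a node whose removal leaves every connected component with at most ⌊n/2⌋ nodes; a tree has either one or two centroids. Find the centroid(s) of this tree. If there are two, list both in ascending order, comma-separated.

k

Delete k: the remaining components have sizes 2, 1, 1, 1, 1, 1, 1, 1, 1, 1, 1, 1, 1, 1, 1, 1, 1. Max 2 ≤ 9, so k is a centroid.
Every other node leaves some component of size > 9, so the centroid is unique.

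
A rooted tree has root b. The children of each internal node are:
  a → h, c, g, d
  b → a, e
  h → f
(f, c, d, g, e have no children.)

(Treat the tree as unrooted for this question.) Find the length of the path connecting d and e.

Walking from d: d - a - b - e. Length 3.

3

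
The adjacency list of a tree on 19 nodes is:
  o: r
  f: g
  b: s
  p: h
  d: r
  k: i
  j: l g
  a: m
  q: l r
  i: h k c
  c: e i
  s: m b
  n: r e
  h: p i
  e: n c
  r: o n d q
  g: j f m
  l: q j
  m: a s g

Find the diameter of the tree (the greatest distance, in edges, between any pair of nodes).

BFS from p reaches b last, at distance 13; BFS from b confirms no node is farther.
Path: p-h-i-c-e-n-r-q-l-j-g-m-s-b.

13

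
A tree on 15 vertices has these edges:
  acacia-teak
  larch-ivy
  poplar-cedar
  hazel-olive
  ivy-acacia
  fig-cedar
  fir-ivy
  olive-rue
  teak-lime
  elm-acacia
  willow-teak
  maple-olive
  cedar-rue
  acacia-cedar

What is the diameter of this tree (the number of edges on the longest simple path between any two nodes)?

Starting from hazel, a farthest node is larch at distance 6.
One longest path: hazel - olive - rue - cedar - acacia - ivy - larch.
So the diameter is 6.

6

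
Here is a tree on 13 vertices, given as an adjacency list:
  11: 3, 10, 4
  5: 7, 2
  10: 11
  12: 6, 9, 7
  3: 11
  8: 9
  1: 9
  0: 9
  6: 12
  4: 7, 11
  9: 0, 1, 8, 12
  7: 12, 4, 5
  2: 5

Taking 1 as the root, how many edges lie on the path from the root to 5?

4

1 → 9 → 12 → 7 → 5 — 4 edges.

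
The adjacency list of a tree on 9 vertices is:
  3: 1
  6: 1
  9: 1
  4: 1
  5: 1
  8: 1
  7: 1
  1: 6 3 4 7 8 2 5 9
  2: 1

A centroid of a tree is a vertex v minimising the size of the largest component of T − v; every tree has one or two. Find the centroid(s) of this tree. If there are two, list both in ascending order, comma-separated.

Removing 1 splits the tree into components of sizes 1, 1, 1, 1, 1, 1, 1, 1; the largest is 1 ≤ ⌊9/2⌋ = 4.
Every other node leaves some component of size > 4, so the centroid is unique.

1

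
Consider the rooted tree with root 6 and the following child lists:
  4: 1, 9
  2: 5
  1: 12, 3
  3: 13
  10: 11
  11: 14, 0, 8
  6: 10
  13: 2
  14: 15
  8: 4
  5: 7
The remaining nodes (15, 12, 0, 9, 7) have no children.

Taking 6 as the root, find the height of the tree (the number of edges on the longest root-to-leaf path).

10

The longest root-to-leaf path is 6 → 10 → 11 → 8 → 4 → 1 → 3 → 13 → 2 → 5 → 7 (10 edges).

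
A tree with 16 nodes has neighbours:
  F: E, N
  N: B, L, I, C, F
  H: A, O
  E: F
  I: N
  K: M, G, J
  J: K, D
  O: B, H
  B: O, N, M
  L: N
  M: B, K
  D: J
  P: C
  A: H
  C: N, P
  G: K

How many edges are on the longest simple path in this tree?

BFS from D reaches A last, at distance 7; BFS from A confirms no node is farther.
Path: D – J – K – M – B – O – H – A.

7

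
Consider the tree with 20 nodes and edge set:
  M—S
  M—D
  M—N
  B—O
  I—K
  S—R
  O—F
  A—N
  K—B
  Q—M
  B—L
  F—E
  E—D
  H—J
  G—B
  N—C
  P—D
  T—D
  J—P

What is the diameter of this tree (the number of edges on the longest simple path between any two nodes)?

9

Starting from A, a farthest node is I at distance 9.
One longest path: A – N – M – D – E – F – O – B – K – I.
So the diameter is 9.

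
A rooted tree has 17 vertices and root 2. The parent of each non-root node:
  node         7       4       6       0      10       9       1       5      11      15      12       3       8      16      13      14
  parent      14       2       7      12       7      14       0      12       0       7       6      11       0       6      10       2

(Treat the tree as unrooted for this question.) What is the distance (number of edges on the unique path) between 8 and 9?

Walking from 8: 8 – 0 – 12 – 6 – 7 – 14 – 9. Length 6.

6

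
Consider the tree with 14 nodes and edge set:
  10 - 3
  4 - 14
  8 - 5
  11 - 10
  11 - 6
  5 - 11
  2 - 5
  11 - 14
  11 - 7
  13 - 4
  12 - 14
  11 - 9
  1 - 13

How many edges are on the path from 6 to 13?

6 – 11 – 14 – 4 – 13: 4 edges.

4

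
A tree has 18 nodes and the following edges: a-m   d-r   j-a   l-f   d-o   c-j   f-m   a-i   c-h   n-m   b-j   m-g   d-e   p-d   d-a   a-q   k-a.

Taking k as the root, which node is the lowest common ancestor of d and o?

d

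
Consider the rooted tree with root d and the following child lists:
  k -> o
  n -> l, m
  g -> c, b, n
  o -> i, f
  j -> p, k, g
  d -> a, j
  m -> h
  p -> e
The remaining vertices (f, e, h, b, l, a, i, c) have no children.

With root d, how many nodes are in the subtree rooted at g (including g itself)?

7

g's subtree: {g, n, c, b, m, l, h}, size 7.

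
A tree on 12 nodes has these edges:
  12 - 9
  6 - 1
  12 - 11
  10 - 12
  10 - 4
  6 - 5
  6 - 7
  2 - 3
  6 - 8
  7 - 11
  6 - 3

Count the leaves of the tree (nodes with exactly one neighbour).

Degree-1 nodes: 1, 2, 4, 5, 8, 9 — 6 of them.

6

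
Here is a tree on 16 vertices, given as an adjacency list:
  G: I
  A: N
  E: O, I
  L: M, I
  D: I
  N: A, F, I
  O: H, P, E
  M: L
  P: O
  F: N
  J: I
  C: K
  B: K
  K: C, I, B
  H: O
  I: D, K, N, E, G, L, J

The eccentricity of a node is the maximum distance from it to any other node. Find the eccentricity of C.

5

Distances from C peak at 5, attained at P (H also at distance 5).
C-K-I-E-O-P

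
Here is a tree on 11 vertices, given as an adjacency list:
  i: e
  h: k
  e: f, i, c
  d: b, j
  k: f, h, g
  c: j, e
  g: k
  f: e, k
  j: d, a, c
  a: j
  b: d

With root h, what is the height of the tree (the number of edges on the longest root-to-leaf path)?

7

A deepest node is b, reached by h–k–f–e–c–j–d–b.
That path has 7 edges, so the height is 7.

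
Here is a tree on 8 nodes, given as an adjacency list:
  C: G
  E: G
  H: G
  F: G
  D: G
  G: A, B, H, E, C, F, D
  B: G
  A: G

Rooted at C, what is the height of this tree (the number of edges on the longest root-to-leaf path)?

The longest root-to-leaf path is C – G – E (2 edges).

2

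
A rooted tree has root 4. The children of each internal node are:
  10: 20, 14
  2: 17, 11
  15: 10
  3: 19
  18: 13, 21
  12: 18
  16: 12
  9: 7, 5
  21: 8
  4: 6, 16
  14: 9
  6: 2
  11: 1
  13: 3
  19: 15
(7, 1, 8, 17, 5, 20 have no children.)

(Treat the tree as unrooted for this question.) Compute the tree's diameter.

15

Starting from 5, a farthest node is 1 at distance 15.
One longest path: 5 - 9 - 14 - 10 - 15 - 19 - 3 - 13 - 18 - 12 - 16 - 4 - 6 - 2 - 11 - 1.
So the diameter is 15.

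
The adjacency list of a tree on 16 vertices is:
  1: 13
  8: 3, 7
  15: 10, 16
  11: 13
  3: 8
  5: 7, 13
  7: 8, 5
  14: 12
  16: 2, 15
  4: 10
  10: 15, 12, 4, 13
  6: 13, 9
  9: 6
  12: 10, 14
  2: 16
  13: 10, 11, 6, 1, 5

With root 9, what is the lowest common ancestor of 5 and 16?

Ancestors of 5 (toward the root): 5, 13, 6, 9.
Ancestors of 16: 16, 15, 10, 13, 6, 9.
The deepest node appearing in both lists is 13.

13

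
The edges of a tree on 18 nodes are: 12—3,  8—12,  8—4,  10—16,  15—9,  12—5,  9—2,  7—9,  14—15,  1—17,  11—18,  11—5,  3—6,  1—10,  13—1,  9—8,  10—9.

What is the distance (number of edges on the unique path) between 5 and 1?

5

5–12–8–9–10–1: 5 edges.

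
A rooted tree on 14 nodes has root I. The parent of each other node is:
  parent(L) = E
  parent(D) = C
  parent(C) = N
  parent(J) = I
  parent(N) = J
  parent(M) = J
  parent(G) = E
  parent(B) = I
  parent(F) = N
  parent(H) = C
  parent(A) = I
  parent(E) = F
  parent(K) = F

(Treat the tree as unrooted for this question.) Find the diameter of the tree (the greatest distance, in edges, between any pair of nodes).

6

Starting from A, a farthest node is G at distance 6.
One longest path: A – I – J – N – F – E – G.
So the diameter is 6.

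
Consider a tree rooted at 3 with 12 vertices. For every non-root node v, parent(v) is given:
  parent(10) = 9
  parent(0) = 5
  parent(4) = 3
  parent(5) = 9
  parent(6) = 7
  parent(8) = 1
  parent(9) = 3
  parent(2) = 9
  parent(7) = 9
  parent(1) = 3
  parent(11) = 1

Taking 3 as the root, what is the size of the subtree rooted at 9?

9's subtree: {9, 2, 10, 5, 7, 0, 6}, size 7.

7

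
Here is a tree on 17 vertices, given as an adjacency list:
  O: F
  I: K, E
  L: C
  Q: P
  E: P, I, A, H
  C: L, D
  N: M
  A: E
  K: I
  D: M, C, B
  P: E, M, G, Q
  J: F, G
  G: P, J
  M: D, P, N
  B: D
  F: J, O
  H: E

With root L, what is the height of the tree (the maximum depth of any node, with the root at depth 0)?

8

O sits deepest: L → C → D → M → P → G → J → F → O — 8 edges from the root.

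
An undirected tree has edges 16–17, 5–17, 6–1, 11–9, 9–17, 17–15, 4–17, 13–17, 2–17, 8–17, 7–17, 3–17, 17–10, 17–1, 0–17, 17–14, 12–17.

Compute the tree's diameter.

4

BFS from 11 reaches 6 last, at distance 4; BFS from 6 confirms no node is farther.
Path: 11–9–17–1–6.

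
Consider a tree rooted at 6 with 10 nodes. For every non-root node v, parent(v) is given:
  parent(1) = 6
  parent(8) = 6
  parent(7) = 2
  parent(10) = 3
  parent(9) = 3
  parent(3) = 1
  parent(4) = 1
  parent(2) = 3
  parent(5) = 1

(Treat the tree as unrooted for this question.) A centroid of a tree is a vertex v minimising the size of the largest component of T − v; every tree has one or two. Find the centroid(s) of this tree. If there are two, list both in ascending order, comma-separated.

Delete 3: the remaining components have sizes 5, 2, 1, 1. Max 5 ≤ 5, so 3 is a centroid.
1 is adjacent to 3 and is also a centroid (the largest component after removing it is likewise 5).

1, 3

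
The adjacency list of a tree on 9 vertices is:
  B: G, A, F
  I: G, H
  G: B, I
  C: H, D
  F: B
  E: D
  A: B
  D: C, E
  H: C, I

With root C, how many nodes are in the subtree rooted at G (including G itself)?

The subtree rooted at G contains: G, B, A, F — 4 nodes.

4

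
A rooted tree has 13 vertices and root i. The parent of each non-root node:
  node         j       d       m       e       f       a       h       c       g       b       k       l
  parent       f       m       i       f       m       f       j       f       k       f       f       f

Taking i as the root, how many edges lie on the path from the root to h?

Climbing from h to the root: h → j → f → m → i. That's 4 steps.

4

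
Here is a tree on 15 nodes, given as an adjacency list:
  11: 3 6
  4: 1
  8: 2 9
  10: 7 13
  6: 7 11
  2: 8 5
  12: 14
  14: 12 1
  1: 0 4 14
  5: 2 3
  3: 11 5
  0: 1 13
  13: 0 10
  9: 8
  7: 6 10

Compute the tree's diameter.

13

A longest path is 12–14–1–0–13–10–7–6–11–3–5–2–8–9, with 13 edges.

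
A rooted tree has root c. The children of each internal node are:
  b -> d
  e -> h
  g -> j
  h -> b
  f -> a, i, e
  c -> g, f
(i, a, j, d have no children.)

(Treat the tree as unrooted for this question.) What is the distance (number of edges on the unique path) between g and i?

The path is g–c–f–i, which has 3 edges.

3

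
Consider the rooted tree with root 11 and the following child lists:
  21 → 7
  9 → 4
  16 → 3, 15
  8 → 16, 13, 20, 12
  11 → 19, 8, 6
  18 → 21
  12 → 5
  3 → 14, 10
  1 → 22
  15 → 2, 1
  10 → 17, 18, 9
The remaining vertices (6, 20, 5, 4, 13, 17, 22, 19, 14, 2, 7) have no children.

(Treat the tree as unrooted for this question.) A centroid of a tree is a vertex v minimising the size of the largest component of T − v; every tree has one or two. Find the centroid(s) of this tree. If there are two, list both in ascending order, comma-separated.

16

Delete 16: the remaining components have sizes 9, 8, 4. Max 9 ≤ 11, so 16 is a centroid.
No neighbour of 16 does as well, so 16 is the unique centroid.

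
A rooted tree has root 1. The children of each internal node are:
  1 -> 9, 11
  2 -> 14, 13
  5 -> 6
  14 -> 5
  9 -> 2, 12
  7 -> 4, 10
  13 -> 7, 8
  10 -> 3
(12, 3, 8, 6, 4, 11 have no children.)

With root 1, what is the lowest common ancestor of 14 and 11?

1

14's ancestor chain is 14, 2, 9, 1 and 11's is 11, 1; they first meet at 1.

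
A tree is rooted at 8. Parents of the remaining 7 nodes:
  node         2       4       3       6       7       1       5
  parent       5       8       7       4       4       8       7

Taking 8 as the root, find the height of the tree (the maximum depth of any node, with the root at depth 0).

4

2 sits deepest: 8-4-7-5-2 — 4 edges from the root.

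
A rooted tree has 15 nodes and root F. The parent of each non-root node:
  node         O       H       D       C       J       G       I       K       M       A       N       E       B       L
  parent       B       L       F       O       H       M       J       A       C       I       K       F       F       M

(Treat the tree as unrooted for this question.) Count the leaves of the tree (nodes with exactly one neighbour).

4

Degree-1 nodes: D, E, G, N — 4 of them.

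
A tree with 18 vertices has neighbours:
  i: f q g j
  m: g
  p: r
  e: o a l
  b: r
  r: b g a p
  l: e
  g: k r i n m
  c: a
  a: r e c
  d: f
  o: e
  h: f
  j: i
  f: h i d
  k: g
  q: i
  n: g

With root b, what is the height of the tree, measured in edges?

5

d sits deepest: b – r – g – i – f – d — 5 edges from the root.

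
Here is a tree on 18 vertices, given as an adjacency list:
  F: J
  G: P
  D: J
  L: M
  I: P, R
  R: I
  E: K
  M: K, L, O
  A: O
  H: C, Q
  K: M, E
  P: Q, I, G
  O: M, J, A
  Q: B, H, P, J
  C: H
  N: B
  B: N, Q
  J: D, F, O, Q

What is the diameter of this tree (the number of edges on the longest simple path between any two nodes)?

Starting from E, a farthest node is R at distance 8.
One longest path: E - K - M - O - J - Q - P - I - R.
So the diameter is 8.

8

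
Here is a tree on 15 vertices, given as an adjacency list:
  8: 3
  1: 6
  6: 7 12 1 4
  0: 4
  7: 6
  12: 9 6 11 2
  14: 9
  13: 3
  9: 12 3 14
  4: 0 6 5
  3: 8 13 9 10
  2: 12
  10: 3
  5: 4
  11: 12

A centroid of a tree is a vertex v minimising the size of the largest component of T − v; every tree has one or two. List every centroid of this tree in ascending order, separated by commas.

12

Delete 12: the remaining components have sizes 6, 6, 1, 1. Max 6 ≤ 7, so 12 is a centroid.
Every other node leaves some component of size > 7, so the centroid is unique.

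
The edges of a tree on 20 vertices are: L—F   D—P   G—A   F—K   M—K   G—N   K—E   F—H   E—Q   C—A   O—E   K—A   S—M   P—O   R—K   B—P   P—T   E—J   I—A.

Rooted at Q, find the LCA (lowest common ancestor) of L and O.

E

Path L→root: L F K E Q; path O→root: O E Q.
First common node: E.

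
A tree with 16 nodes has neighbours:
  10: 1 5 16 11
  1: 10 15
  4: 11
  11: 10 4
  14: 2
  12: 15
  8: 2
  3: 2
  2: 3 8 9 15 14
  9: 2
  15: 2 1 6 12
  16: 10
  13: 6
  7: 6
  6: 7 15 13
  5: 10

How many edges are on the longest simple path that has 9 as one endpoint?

6

A farthest node from 9 is 4.
The path 9 – 2 – 15 – 1 – 10 – 11 – 4 has 6 edges.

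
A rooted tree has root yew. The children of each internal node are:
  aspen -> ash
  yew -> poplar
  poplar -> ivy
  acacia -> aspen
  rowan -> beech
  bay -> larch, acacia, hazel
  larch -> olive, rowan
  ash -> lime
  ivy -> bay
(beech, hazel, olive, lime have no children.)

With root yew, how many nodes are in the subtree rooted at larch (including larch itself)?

4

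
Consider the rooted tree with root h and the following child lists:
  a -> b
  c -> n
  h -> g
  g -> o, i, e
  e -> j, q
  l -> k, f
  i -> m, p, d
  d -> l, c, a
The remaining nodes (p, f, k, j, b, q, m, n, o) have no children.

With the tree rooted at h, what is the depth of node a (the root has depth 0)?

4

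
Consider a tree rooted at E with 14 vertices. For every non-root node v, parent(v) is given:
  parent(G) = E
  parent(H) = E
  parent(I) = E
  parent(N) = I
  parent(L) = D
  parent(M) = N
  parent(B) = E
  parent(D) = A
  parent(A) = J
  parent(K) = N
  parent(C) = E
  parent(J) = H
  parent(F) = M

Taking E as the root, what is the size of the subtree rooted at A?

A's subtree: {A, D, L}, size 3.

3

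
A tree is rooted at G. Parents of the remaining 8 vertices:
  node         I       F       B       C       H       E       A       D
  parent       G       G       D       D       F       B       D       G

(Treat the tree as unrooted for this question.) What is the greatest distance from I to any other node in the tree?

4

A farthest node from I is E.
The path I–G–D–B–E has 4 edges.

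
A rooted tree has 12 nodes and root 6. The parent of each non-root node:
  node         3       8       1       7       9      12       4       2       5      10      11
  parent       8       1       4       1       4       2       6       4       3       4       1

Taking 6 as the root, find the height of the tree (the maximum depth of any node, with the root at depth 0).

The longest root-to-leaf path is 6 – 4 – 1 – 8 – 3 – 5 (5 edges).

5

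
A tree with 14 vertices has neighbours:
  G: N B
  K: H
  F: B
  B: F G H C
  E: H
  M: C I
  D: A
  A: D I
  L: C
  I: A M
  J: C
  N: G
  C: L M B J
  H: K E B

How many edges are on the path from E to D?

7

E – H – B – C – M – I – A – D: 7 edges.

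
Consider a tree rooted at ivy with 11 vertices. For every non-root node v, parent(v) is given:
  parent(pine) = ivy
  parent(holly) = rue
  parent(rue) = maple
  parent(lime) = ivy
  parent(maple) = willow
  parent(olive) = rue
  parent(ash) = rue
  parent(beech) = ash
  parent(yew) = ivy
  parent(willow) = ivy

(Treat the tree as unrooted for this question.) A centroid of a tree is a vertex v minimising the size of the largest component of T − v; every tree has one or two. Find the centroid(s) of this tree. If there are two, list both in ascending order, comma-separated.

Delete maple: the remaining components have sizes 5, 5. Max 5 ≤ 5, so maple is a centroid.
No neighbour of maple does as well, so maple is the unique centroid.

maple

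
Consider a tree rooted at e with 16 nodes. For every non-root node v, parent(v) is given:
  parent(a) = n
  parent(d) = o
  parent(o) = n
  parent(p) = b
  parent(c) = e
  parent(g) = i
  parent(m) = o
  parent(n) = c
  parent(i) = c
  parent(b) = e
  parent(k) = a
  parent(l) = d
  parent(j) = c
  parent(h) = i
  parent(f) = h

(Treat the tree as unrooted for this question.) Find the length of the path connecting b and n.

3

b – e – c – n: 3 edges.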